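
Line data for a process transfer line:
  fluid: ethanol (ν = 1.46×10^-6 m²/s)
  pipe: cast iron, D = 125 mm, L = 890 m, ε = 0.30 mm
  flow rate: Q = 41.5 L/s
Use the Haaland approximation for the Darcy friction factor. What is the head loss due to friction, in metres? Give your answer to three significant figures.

h_f ≈ 104 m

V = 4Q/(πD²) = 4·0.0415/(π·0.125²) = 3.382 m/s
Re = VD/ν = 3.382·0.125/1.46×10^-6 = 2.90×10^5 → turbulent
ε/D = 0.30/125 = 0.00240
Haaland: f = 0.02513
h_f = f(L/D)V²/(2g) = 0.02513·(890/0.125)·3.382²/(2·9.81) = 104.3 m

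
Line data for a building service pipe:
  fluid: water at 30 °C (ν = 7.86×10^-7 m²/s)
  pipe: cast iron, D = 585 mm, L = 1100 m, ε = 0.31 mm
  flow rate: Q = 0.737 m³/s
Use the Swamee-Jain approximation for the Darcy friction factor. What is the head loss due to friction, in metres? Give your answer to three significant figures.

h_f ≈ 12.4 m

V = 4Q/(πD²) = 4·0.737/(π·0.585²) = 2.742 m/s
Re = VD/ν = 2.742·0.585/7.86×10^-7 = 2.04×10^6 → turbulent
ε/D = 0.31/585 = 5.30×10^-4
Swamee-Jain: f = 0.01723
h_f = f(L/D)V²/(2g) = 0.01723·(1100/0.585)·2.742²/(2·9.81) = 12.42 m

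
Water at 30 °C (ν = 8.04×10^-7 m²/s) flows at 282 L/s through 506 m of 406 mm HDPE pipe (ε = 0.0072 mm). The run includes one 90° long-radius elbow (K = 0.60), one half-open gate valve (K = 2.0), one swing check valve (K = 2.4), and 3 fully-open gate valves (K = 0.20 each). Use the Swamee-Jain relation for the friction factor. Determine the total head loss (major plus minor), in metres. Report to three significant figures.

H_L ≈ 4.93 m

V = 4Q/(πD²) = 2.178 m/s; V²/2g = 0.2418 m
Re = 1.10×10^6, ε/D = 1.77×10^-5 → f = 0.01187 (Swamee-Jain)
Major: h_f = f(L/D)·V²/2g = 0.01187·1246·0.2418 = 3.578 m
Minor: ΣK = 5.60; h_m = ΣK·V²/2g = 1.354 m
Total H_L = 3.578 + 1.354 = 4.932 m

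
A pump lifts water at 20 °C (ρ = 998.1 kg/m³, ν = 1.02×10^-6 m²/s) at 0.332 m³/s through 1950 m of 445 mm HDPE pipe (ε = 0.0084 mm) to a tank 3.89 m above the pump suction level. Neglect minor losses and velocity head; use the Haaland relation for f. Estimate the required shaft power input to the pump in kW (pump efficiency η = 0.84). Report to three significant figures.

V = 4Q/(πD²) = 2.135 m/s; Re = 9.31×10^5; ε/D = 1.89×10^-5; f = 0.01206
h_f = f(L/D)V²/2g = 12.28 m
Total head H = z + h_f = 3.89 + 12.28 = 16.17 m
P_hyd = ρgQH = 998.1·9.81·0.332·16.17 = 52.55 kW
P_shaft = P_hyd/η = 52.55/0.84 = 62.56 kW

P_shaft ≈ 62.6 kW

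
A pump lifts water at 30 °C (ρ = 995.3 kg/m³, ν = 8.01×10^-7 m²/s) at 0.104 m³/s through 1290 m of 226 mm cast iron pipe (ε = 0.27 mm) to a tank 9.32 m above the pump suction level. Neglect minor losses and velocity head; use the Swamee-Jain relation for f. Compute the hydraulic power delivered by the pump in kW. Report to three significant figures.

P_hyd ≈ 51.1 kW

V = 4Q/(πD²) = 2.593 m/s; Re = 7.31×10^5; ε/D = 0.00119; f = 0.02098
h_f = f(L/D)V²/2g = 41.02 m
Total head H = z + h_f = 9.32 + 41.02 = 50.34 m
P_hyd = ρgQH = 995.3·9.81·0.104·50.34 = 51.12 kW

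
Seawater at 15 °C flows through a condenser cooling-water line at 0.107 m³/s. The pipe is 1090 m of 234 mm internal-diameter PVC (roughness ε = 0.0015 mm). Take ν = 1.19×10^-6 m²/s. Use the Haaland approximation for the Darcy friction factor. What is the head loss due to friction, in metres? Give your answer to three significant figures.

V = 4Q/(πD²) = 4·0.107/(π·0.234²) = 2.488 m/s
Re = VD/ν = 2.488·0.234/1.19×10^-6 = 4.89×10^5 → turbulent
ε/D = 0.0015/234 = 6.41×10^-6
Haaland: f = 0.01318
h_f = f(L/D)V²/(2g) = 0.01318·(1090/0.234)·2.488²/(2·9.81) = 19.38 m

h_f ≈ 19.4 m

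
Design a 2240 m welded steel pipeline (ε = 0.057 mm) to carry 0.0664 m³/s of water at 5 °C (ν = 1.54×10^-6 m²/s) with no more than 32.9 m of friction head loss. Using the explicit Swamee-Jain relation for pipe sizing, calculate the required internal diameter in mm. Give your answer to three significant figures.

D ≈ 215 mm

Swamee-Jain (Type III): D = 0.66·[ε^1.25·(LQ²/(gh_f))^4.75 + ν·Q^9.4·(L/(gh_f))^5.2]^0.04
LQ²/(gh_f) = 0.03060; L/(gh_f) = 6.940
Term 1 = ε^1.25·(…)^4.75 = 3.18×10^-13; Term 2 = ν·Q^9.4·(…)^5.2 = 3.10×10^-13
D = 0.66·(3.18×10^-13 + 3.10×10^-13)^0.04 = 0.2145 m = 215 mm
Check: V = 1.84 m/s, Re = 2.56×10^5, f = 0.01709, h_f = 30.7 m ≈ 32.9 m ✓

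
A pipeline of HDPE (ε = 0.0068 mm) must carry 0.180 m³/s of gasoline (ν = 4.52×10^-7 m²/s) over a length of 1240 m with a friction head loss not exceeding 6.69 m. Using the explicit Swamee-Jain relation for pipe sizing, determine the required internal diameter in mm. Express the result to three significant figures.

Swamee-Jain (Type III): D = 0.66·[ε^1.25·(LQ²/(gh_f))^4.75 + ν·Q^9.4·(L/(gh_f))^5.2]^0.04
LQ²/(gh_f) = 0.6122; L/(gh_f) = 18.89
Term 1 = ε^1.25·(…)^4.75 = 3.38×10^-8; Term 2 = ν·Q^9.4·(…)^5.2 = 1.96×10^-7
D = 0.66·(3.38×10^-8 + 1.96×10^-7)^0.04 = 0.3581 m = 358 mm
Check: V = 1.79 m/s, Re = 1.42×10^6, f = 0.01151, h_f = 6.49 m ≈ 6.69 m ✓

D ≈ 358 mm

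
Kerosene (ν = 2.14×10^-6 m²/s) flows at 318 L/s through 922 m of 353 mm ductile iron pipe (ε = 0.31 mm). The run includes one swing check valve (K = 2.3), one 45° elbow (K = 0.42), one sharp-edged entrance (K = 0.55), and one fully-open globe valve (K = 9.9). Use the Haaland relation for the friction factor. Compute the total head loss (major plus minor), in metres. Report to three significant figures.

V = 4Q/(πD²) = 3.249 m/s; V²/2g = 0.5381 m
Re = 5.36×10^5, ε/D = 8.78×10^-4 → f = 0.01960 (Haaland)
Major: h_f = f(L/D)·V²/2g = 0.01960·2612·0.5381 = 27.55 m
Minor: ΣK = 13.2; h_m = ΣK·V²/2g = 7.087 m
Total H_L = 27.55 + 7.087 = 34.64 m

H_L ≈ 34.6 m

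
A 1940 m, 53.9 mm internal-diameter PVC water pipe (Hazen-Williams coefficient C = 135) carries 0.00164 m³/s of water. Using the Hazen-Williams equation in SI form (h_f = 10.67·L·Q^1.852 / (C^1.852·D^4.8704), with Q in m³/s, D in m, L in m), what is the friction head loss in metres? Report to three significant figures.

h_f ≈ 24.6 m

h_f = 10.67·1940·0.00164^1.852 / (135^1.852·0.0539^4.8704) = 24.56 m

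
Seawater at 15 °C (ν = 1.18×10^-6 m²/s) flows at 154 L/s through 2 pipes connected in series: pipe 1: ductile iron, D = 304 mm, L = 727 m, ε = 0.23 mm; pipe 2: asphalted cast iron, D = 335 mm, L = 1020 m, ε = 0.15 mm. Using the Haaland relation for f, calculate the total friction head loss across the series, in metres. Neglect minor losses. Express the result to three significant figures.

Pipe 1: V = 2.122 m/s, Re = 5.47×10^5, ε/D = 7.57×10^-4, f = 0.01899, h_1 = f(L/D)V²/2g = 10.42 m
Pipe 2: V = 1.747 m/s, Re = 4.96×10^5, ε/D = 4.48×10^-4, f = 0.01724, h_2 = f(L/D)V²/2g = 8.169 m
Series → Q common, losses add: H = Σh = 18.59 m

H ≈ 18.6 m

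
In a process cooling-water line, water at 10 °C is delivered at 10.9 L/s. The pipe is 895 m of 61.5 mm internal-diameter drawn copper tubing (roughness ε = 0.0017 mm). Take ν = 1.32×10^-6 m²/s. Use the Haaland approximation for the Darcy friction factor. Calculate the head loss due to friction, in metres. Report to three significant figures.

h_f ≈ 161 m

V = 4Q/(πD²) = 4·0.0109/(π·0.0615²) = 3.669 m/s
Re = VD/ν = 3.669·0.0615/1.32×10^-6 = 1.71×10^5 → turbulent
ε/D = 0.0017/61.5 = 2.76×10^-5
Haaland: f = 0.01614
h_f = f(L/D)V²/(2g) = 0.01614·(895/0.0615)·3.669²/(2·9.81) = 161.2 m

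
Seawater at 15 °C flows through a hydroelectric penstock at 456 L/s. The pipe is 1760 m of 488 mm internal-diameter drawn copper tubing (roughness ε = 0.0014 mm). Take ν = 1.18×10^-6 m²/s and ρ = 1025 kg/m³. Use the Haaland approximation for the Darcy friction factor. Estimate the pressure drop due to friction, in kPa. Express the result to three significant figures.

Δp ≈ 128 kPa

V = 4Q/(πD²) = 4·0.456/(π·0.488²) = 2.438 m/s
Re = VD/ν = 2.438·0.488/1.18×10^-6 = 1.01×10^6 → turbulent
ε/D = 0.0014/488 = 2.87×10^-6
Haaland: f = 0.01162
h_f = f(L/D)V²/(2g) = 0.01162·(1760/0.488)·2.438²/(2·9.81) = 12.69 m
Δp = ρg·h_f = 1025·9.81·12.69 = 127.6 kPa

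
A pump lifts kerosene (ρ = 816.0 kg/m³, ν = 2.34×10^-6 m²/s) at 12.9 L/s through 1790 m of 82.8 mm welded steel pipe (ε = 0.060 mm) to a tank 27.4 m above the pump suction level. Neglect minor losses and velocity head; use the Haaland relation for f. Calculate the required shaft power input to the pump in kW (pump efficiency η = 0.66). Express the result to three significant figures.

V = 4Q/(πD²) = 2.396 m/s; Re = 8.48×10^4; ε/D = 7.25×10^-4; f = 0.02136
h_f = f(L/D)V²/2g = 135.1 m
Total head H = z + h_f = 27.4 + 135.1 = 162.5 m
P_hyd = ρgQH = 816.0·9.81·0.0129·162.5 = 16.78 kW
P_shaft = P_hyd/η = 16.78/0.66 = 25.42 kW

P_shaft ≈ 25.4 kW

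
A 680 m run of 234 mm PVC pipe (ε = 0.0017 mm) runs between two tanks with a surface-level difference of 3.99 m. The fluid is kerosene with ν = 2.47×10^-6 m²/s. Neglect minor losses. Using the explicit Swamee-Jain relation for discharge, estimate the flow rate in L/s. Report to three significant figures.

Swamee-Jain (Type II): Q = -0.965·√(gD⁵h_f/L)·ln[ε/(3.7D) + √(3.17ν²L/(gD³h_f))]
√(gD⁵h_f/L) = √(9.81·0.234⁵·3.99/680) = 0.006355
ε/(3.7D) = 1.96×10^-6; √(3.17ν²L/(gD³h_f)) = 1.62×10^-4
Q = -0.965·0.006355·ln(1.639×10^-4) = 0.05345 m³/s
Check: V = 1.24 m/s, Re = 1.18×10^5, f = 0.01732, h_f = 3.96 m ≈ 3.99 m ✓

Q ≈ 53.5 L/s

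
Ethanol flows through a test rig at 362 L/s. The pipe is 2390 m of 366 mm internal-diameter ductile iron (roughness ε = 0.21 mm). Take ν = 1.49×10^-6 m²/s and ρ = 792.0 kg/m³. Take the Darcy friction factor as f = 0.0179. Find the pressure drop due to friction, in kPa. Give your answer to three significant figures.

V = 4Q/(πD²) = 4·0.362/(π·0.366²) = 3.441 m/s
h_f = f(L/D)V²/(2g) = 0.01790·(2390/0.366)·3.441²/(2·9.81) = 70.53 m
Δp = ρg·h_f = 792.0·9.81·70.53 = 548.0 kPa

Δp ≈ 548 kPa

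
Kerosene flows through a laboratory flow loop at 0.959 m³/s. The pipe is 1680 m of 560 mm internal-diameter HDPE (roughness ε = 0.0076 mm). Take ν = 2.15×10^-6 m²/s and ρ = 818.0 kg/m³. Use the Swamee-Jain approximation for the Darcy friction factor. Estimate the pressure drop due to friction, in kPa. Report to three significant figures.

V = 4Q/(πD²) = 4·0.959/(π·0.560²) = 3.894 m/s
Re = VD/ν = 3.894·0.560/2.15×10^-6 = 1.01×10^6 → turbulent
ε/D = 0.0076/560 = 1.36×10^-5
Swamee-Jain: f = 0.01191
h_f = f(L/D)V²/(2g) = 0.01191·(1680/0.560)·3.894²/(2·9.81) = 27.61 m
Δp = ρg·h_f = 818.0·9.81·27.61 = 221.6 kPa

Δp ≈ 222 kPa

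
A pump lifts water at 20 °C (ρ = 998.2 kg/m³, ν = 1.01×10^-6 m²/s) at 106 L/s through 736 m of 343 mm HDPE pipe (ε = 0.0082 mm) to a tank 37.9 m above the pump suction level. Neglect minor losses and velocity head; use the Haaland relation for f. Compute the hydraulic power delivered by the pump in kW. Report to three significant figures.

P_hyd ≈ 41.4 kW

V = 4Q/(πD²) = 1.147 m/s; Re = 3.90×10^5; ε/D = 2.39×10^-5; f = 0.01391
h_f = f(L/D)V²/2g = 2.001 m
Total head H = z + h_f = 37.9 + 2.001 = 39.90 m
P_hyd = ρgQH = 998.2·9.81·0.106·39.90 = 41.42 kW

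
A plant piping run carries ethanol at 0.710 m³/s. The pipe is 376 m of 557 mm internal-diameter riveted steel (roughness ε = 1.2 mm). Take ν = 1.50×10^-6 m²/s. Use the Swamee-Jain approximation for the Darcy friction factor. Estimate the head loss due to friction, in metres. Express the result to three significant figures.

h_f ≈ 7.05 m

V = 4Q/(πD²) = 4·0.710/(π·0.557²) = 2.914 m/s
Re = VD/ν = 2.914·0.557/1.50×10^-6 = 1.08×10^6 → turbulent
ε/D = 1.2/557 = 0.00215
Swamee-Jain: f = 0.02412
h_f = f(L/D)V²/(2g) = 0.02412·(376/0.557)·2.914²/(2·9.81) = 7.046 m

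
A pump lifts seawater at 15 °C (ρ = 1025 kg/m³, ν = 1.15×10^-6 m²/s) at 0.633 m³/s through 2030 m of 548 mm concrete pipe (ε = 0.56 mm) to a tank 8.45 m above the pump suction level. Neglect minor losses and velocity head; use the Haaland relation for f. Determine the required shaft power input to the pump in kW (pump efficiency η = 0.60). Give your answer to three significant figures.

V = 4Q/(πD²) = 2.684 m/s; Re = 1.28×10^6; ε/D = 0.00102; f = 0.01998
h_f = f(L/D)V²/2g = 27.18 m
Total head H = z + h_f = 8.45 + 27.18 = 35.63 m
P_hyd = ρgQH = 1025·9.81·0.633·35.63 = 226.8 kW
P_shaft = P_hyd/η = 226.8/0.60 = 378.0 kW

P_shaft ≈ 378 kW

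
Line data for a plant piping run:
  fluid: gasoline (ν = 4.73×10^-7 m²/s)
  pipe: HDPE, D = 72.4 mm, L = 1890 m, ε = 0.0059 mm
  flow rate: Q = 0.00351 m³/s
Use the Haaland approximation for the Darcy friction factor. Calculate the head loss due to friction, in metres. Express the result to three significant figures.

h_f ≈ 16.7 m

V = 4Q/(πD²) = 4·0.00351/(π·0.0724²) = 0.8526 m/s
Re = VD/ν = 0.8526·0.0724/4.73×10^-7 = 1.31×10^5 → turbulent
ε/D = 0.0059/72.4 = 8.15×10^-5
Haaland: f = 0.01729
h_f = f(L/D)V²/(2g) = 0.01729·(1890/0.0724)·0.8526²/(2·9.81) = 16.73 m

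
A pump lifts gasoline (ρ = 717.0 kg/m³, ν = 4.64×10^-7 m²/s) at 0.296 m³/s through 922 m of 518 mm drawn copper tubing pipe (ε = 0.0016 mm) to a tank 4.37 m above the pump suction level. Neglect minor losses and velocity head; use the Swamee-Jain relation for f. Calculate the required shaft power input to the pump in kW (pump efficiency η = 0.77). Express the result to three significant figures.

V = 4Q/(πD²) = 1.405 m/s; Re = 1.57×10^6; ε/D = 3.09×10^-6; f = 0.01088
h_f = f(L/D)V²/2g = 1.947 m
Total head H = z + h_f = 4.37 + 1.947 = 6.317 m
P_hyd = ρgQH = 717.0·9.81·0.296·6.317 = 13.15 kW
P_shaft = P_hyd/η = 13.15/0.77 = 17.08 kW

P_shaft ≈ 17.1 kW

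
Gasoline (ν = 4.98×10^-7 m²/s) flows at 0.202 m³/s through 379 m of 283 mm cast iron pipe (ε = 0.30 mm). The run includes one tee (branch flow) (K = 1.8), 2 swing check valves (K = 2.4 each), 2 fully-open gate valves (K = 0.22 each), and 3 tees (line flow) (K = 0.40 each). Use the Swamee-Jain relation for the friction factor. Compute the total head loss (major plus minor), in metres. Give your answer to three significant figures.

V = 4Q/(πD²) = 3.211 m/s; V²/2g = 0.5256 m
Re = 1.82×10^6, ε/D = 0.00106 → f = 0.02014 (Swamee-Jain)
Major: h_f = f(L/D)·V²/2g = 0.02014·1339·0.5256 = 14.18 m
Minor: ΣK = 8.24; h_m = ΣK·V²/2g = 4.331 m
Total H_L = 14.18 + 4.331 = 18.51 m

H_L ≈ 18.5 m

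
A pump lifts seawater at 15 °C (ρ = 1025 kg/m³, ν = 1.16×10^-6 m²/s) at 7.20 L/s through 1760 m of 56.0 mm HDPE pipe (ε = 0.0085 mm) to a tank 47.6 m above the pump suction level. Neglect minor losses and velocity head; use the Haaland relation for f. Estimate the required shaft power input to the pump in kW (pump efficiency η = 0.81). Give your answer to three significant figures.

P_shaft ≈ 25.6 kW

V = 4Q/(πD²) = 2.923 m/s; Re = 1.41×10^5; ε/D = 1.52×10^-4; f = 0.01746
h_f = f(L/D)V²/2g = 239.0 m
Total head H = z + h_f = 47.6 + 239.0 = 286.6 m
P_hyd = ρgQH = 1025·9.81·0.00720·286.6 = 20.75 kW
P_shaft = P_hyd/η = 20.75/0.81 = 25.61 kW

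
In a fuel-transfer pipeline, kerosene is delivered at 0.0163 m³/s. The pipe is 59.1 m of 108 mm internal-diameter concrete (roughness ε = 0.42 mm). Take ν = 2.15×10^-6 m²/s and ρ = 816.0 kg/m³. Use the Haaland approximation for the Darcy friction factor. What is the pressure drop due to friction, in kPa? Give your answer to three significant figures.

Δp ≈ 20.7 kPa

V = 4Q/(πD²) = 4·0.0163/(π·0.108²) = 1.779 m/s
Re = VD/ν = 1.779·0.108/2.15×10^-6 = 8.94×10^4 → turbulent
ε/D = 0.42/108 = 0.00389
Haaland: f = 0.02935
h_f = f(L/D)V²/(2g) = 0.02935·(59.1/0.108)·1.779²/(2·9.81) = 2.591 m
Δp = ρg·h_f = 816.0·9.81·2.591 = 20.74 kPa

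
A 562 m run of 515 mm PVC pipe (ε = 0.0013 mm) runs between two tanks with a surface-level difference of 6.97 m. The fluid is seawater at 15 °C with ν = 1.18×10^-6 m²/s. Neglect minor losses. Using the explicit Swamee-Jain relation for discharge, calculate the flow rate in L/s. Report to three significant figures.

Q ≈ 704 L/s

Swamee-Jain (Type II): Q = -0.965·√(gD⁵h_f/L)·ln[ε/(3.7D) + √(3.17ν²L/(gD³h_f))]
√(gD⁵h_f/L) = √(9.81·0.515⁵·6.97/562) = 0.06639
ε/(3.7D) = 6.82×10^-7; √(3.17ν²L/(gD³h_f)) = 1.63×10^-5
Q = -0.965·0.06639·ln(1.698×10^-5) = 0.7037 m³/s
Check: V = 3.38 m/s, Re = 1.47×10^6, f = 0.01097, h_f = 6.96 m ≈ 6.97 m ✓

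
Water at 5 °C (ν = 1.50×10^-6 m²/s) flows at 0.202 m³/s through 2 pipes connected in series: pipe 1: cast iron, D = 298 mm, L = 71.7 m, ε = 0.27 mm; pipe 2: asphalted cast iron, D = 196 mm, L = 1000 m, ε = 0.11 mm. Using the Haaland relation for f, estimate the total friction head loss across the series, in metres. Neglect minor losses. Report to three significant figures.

Pipe 1: V = 2.896 m/s, Re = 5.75×10^5, ε/D = 9.06×10^-4, f = 0.01970, h_1 = f(L/D)V²/2g = 2.026 m
Pipe 2: V = 6.695 m/s, Re = 8.75×10^5, ε/D = 5.61×10^-4, f = 0.01764, h_2 = f(L/D)V²/2g = 205.6 m
Series → Q common, losses add: H = Σh = 207.6 m

H ≈ 208 m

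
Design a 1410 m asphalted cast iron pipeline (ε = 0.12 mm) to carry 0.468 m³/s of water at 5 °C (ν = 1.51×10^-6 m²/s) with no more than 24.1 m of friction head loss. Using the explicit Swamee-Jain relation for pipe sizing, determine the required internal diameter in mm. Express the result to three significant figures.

Swamee-Jain (Type III): D = 0.66·[ε^1.25·(LQ²/(gh_f))^4.75 + ν·Q^9.4·(L/(gh_f))^5.2]^0.04
LQ²/(gh_f) = 1.306; L/(gh_f) = 5.964
Term 1 = ε^1.25·(…)^4.75 = 4.47×10^-5; Term 2 = ν·Q^9.4·(…)^5.2 = 1.29×10^-5
D = 0.66·(4.47×10^-5 + 1.29×10^-5)^0.04 = 0.4467 m = 447 mm
Check: V = 2.99 m/s, Re = 8.84×10^5, f = 0.01556, h_f = 22.3 m ≈ 24.1 m ✓

D ≈ 447 mm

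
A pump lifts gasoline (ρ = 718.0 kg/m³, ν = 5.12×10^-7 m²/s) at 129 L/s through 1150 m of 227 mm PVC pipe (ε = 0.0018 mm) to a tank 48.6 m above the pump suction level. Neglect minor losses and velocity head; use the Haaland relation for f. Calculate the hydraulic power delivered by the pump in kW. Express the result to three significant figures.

P_hyd ≈ 70.7 kW

V = 4Q/(πD²) = 3.187 m/s; Re = 1.41×10^6; ε/D = 7.93×10^-6; f = 0.01112
h_f = f(L/D)V²/2g = 29.17 m
Total head H = z + h_f = 48.6 + 29.17 = 77.77 m
P_hyd = ρgQH = 718.0·9.81·0.129·77.77 = 70.67 kW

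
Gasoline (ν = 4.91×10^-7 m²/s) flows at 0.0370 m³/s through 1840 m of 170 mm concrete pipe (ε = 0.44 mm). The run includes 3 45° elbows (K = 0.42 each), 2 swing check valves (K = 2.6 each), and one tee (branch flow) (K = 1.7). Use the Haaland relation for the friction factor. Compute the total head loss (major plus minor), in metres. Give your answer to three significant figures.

V = 4Q/(πD²) = 1.630 m/s; V²/2g = 0.1354 m
Re = 5.64×10^5, ε/D = 0.00259 → f = 0.02540 (Haaland)
Major: h_f = f(L/D)·V²/2g = 0.02540·10824·0.1354 = 37.24 m
Minor: ΣK = 8.16; h_m = ΣK·V²/2g = 1.105 m
Total H_L = 37.24 + 1.105 = 38.34 m

H_L ≈ 38.3 m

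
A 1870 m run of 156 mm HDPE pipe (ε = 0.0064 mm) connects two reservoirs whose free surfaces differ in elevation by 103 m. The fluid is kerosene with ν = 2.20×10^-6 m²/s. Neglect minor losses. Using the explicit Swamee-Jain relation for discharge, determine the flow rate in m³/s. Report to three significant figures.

Q ≈ 0.0630 m³/s

Swamee-Jain (Type II): Q = -0.965·√(gD⁵h_f/L)·ln[ε/(3.7D) + √(3.17ν²L/(gD³h_f))]
√(gD⁵h_f/L) = √(9.81·0.156⁵·103/1870) = 0.007066
ε/(3.7D) = 1.11×10^-5; √(3.17ν²L/(gD³h_f)) = 8.65×10^-5
Q = -0.965·0.007066·ln(9.757×10^-5) = 0.06297 m³/s
Check: V = 3.29 m/s, Re = 2.34×10^5, f = 0.01548, h_f = 103 m ≈ 103 m ✓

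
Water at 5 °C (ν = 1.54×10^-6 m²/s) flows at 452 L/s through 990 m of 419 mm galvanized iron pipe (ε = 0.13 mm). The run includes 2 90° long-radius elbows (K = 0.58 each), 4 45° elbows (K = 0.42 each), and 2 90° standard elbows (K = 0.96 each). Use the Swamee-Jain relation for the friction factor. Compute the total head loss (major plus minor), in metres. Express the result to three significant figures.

H_L ≈ 23.2 m

V = 4Q/(πD²) = 3.278 m/s; V²/2g = 0.5477 m
Re = 8.92×10^5, ε/D = 3.10×10^-4 → f = 0.01593 (Swamee-Jain)
Major: h_f = f(L/D)·V²/2g = 0.01593·2363·0.5477 = 20.61 m
Minor: ΣK = 4.76; h_m = ΣK·V²/2g = 2.607 m
Total H_L = 20.61 + 2.607 = 23.22 m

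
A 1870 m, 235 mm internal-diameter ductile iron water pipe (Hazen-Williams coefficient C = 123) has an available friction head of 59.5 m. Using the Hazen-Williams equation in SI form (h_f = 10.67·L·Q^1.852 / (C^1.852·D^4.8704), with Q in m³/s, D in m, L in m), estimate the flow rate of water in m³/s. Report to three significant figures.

Rearranging: Q = [h_f·C^1.852·D^4.8704 / (10.67·L)]^(1/1.852)
Q = [59.5·123^1.852·0.235^4.8704 / (10.67·1870)]^0.540 = 0.1181 m³/s

Q ≈ 0.118 m³/s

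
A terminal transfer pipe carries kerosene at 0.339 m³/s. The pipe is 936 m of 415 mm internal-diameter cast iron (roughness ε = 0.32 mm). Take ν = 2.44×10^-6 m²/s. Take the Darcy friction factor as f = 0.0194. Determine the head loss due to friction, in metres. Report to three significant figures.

h_f ≈ 14.0 m

V = 4Q/(πD²) = 4·0.339/(π·0.415²) = 2.506 m/s
h_f = f(L/D)V²/(2g) = 0.01940·(936/0.415)·2.506²/(2·9.81) = 14.01 m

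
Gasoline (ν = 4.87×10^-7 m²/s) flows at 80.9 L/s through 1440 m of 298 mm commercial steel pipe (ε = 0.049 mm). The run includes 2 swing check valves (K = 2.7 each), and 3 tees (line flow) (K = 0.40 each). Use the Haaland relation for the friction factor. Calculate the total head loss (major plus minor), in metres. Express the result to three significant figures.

H_L ≈ 5.26 m

V = 4Q/(πD²) = 1.160 m/s; V²/2g = 0.06857 m
Re = 7.10×10^5, ε/D = 1.64×10^-4 → f = 0.01452 (Haaland)
Major: h_f = f(L/D)·V²/2g = 0.01452·4832·0.06857 = 4.810 m
Minor: ΣK = 6.60; h_m = ΣK·V²/2g = 0.4526 m
Total H_L = 4.810 + 0.4526 = 5.262 m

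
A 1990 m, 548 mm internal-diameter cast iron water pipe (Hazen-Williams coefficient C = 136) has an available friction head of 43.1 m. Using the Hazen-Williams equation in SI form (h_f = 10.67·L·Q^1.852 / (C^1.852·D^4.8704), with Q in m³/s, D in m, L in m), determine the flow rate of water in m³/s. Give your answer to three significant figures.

Rearranging: Q = [h_f·C^1.852·D^4.8704 / (10.67·L)]^(1/1.852)
Q = [43.1·136^1.852·0.548^4.8704 / (10.67·1990)]^0.540 = 0.9834 m³/s

Q ≈ 0.983 m³/s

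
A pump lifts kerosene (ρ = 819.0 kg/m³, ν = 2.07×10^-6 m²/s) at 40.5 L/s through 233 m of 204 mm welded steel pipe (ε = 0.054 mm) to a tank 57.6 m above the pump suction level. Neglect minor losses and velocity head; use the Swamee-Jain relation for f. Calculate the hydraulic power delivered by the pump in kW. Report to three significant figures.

V = 4Q/(πD²) = 1.239 m/s; Re = 1.22×10^5; ε/D = 2.65×10^-4; f = 0.01875
h_f = f(L/D)V²/2g = 1.676 m
Total head H = z + h_f = 57.6 + 1.676 = 59.28 m
P_hyd = ρgQH = 819.0·9.81·0.0405·59.28 = 19.29 kW

P_hyd ≈ 19.3 kW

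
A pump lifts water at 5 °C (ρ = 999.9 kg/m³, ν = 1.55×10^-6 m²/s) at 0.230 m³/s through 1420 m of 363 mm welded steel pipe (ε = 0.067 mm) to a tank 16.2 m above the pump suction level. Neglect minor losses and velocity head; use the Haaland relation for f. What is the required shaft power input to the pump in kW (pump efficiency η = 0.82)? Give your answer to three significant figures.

V = 4Q/(πD²) = 2.222 m/s; Re = 5.20×10^5; ε/D = 1.85×10^-4; f = 0.01509
h_f = f(L/D)V²/2g = 14.86 m
Total head H = z + h_f = 16.2 + 14.86 = 31.06 m
P_hyd = ρgQH = 999.9·9.81·0.230·31.06 = 70.08 kW
P_shaft = P_hyd/η = 70.08/0.82 = 85.46 kW

P_shaft ≈ 85.5 kW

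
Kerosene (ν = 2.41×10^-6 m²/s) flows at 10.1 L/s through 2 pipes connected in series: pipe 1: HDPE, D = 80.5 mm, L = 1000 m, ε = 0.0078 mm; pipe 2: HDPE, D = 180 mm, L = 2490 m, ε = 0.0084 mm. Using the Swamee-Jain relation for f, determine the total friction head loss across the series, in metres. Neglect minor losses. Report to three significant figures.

H ≈ 52.4 m

Pipe 1: V = 1.984 m/s, Re = 6.63×10^4, ε/D = 9.69×10^-5, f = 0.01996, h_1 = f(L/D)V²/2g = 49.77 m
Pipe 2: V = 0.3969 m/s, Re = 2.96×10^4, ε/D = 4.67×10^-5, f = 0.02358, h_2 = f(L/D)V²/2g = 2.619 m
Series → Q common, losses add: H = Σh = 52.39 m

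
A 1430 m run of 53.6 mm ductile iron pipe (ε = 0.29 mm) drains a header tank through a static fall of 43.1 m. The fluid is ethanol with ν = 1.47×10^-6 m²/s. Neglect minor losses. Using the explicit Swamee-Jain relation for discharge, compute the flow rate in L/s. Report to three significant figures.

Swamee-Jain (Type II): Q = -0.965·√(gD⁵h_f/L)·ln[ε/(3.7D) + √(3.17ν²L/(gD³h_f))]
√(gD⁵h_f/L) = √(9.81·0.0536⁵·43.1/1430) = 3.617×10^-4
ε/(3.7D) = 0.00146; √(3.17ν²L/(gD³h_f)) = 3.88×10^-4
Q = -0.965·3.617×10^-4·ln(0.001850) = 0.002196 m³/s
Check: V = 0.973 m/s, Re = 3.55×10^4, f = 0.03389, h_f = 43.7 m ≈ 43.1 m ✓

Q ≈ 2.20 L/s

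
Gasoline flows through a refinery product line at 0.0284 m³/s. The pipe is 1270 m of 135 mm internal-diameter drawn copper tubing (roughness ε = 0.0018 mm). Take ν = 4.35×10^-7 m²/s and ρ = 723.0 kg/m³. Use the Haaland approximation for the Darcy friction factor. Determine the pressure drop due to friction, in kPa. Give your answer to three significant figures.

Δp ≈ 171 kPa

V = 4Q/(πD²) = 4·0.0284/(π·0.135²) = 1.984 m/s
Re = VD/ν = 1.984·0.135/4.35×10^-7 = 6.16×10^5 → turbulent
ε/D = 0.0018/135 = 1.33×10^-5
Haaland: f = 0.01277
h_f = f(L/D)V²/(2g) = 0.01277·(1270/0.135)·1.984²/(2·9.81) = 24.10 m
Δp = ρg·h_f = 723.0·9.81·24.10 = 170.9 kPa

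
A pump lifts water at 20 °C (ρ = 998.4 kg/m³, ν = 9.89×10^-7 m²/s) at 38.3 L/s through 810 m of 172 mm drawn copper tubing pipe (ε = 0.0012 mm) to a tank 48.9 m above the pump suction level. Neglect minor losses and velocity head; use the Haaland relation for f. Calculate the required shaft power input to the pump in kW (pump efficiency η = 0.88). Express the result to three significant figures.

P_shaft ≈ 24.9 kW

V = 4Q/(πD²) = 1.648 m/s; Re = 2.87×10^5; ε/D = 6.98×10^-6; f = 0.01452
h_f = f(L/D)V²/2g = 9.469 m
Total head H = z + h_f = 48.9 + 9.469 = 58.37 m
P_hyd = ρgQH = 998.4·9.81·0.0383·58.37 = 21.90 kW
P_shaft = P_hyd/η = 21.90/0.88 = 24.88 kW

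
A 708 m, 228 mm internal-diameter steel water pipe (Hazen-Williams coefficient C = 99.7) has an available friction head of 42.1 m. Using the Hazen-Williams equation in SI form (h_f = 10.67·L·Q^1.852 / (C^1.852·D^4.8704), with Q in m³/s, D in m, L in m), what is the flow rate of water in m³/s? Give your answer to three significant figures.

Rearranging: Q = [h_f·C^1.852·D^4.8704 / (10.67·L)]^(1/1.852)
Q = [42.1·99.7^1.852·0.228^4.8704 / (10.67·708)]^0.540 = 0.1239 m³/s

Q ≈ 0.124 m³/s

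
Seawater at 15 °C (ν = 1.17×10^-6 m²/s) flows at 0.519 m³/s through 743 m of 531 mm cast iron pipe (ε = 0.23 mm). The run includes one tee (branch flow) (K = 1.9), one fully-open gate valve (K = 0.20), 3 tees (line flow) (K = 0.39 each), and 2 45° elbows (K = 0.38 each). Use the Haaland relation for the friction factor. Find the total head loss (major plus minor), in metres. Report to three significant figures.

V = 4Q/(πD²) = 2.344 m/s; V²/2g = 0.2799 m
Re = 1.06×10^6, ε/D = 4.33×10^-4 → f = 0.01667 (Haaland)
Major: h_f = f(L/D)·V²/2g = 0.01667·1399·0.2799 = 6.529 m
Minor: ΣK = 4.03; h_m = ΣK·V²/2g = 1.128 m
Total H_L = 6.529 + 1.128 = 7.657 m

H_L ≈ 7.66 m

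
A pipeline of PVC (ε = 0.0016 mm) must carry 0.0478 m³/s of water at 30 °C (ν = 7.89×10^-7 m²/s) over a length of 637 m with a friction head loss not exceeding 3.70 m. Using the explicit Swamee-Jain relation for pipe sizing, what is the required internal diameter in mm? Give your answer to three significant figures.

D ≈ 218 mm

Swamee-Jain (Type III): D = 0.66·[ε^1.25·(LQ²/(gh_f))^4.75 + ν·Q^9.4·(L/(gh_f))^5.2]^0.04
LQ²/(gh_f) = 0.04010; L/(gh_f) = 17.55
Term 1 = ε^1.25·(…)^4.75 = 1.32×10^-14; Term 2 = ν·Q^9.4·(…)^5.2 = 8.99×10^-13
D = 0.66·(1.32×10^-14 + 8.99×10^-13)^0.04 = 0.2177 m = 218 mm
Check: V = 1.28 m/s, Re = 3.54×10^5, f = 0.01403, h_f = 3.45 m ≈ 3.70 m ✓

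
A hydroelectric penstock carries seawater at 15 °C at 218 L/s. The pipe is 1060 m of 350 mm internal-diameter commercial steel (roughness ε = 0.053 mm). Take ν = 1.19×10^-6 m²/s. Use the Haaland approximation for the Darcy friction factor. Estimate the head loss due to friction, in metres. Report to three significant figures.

V = 4Q/(πD²) = 4·0.218/(π·0.350²) = 2.266 m/s
Re = VD/ν = 2.266·0.350/1.19×10^-6 = 6.66×10^5 → turbulent
ε/D = 0.053/350 = 1.51×10^-4
Haaland: f = 0.01444
h_f = f(L/D)V²/(2g) = 0.01444·(1060/0.350)·2.266²/(2·9.81) = 11.44 m

h_f ≈ 11.4 m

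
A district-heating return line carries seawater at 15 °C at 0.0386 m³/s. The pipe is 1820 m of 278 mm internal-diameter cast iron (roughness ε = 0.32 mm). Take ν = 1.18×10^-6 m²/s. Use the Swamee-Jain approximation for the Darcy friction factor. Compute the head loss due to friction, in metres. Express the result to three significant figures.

V = 4Q/(πD²) = 4·0.0386/(π·0.278²) = 0.6359 m/s
Re = VD/ν = 0.6359·0.278/1.18×10^-6 = 1.50×10^5 → turbulent
ε/D = 0.32/278 = 0.00115
Swamee-Jain: f = 0.02215
h_f = f(L/D)V²/(2g) = 0.02215·(1820/0.278)·0.6359²/(2·9.81) = 2.989 m

h_f ≈ 2.99 m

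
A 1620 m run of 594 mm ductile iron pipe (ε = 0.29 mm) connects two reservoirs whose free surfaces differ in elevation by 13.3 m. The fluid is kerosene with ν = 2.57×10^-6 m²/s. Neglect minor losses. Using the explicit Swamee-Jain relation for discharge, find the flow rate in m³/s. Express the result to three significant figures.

Swamee-Jain (Type II): Q = -0.965·√(gD⁵h_f/L)·ln[ε/(3.7D) + √(3.17ν²L/(gD³h_f))]
√(gD⁵h_f/L) = √(9.81·0.594⁵·13.3/1620) = 0.07717
ε/(3.7D) = 1.32×10^-4; √(3.17ν²L/(gD³h_f)) = 3.52×10^-5
Q = -0.965·0.07717·ln(1.672×10^-4) = 0.6477 m³/s
Check: V = 2.34 m/s, Re = 5.40×10^5, f = 0.01763, h_f = 13.4 m ≈ 13.3 m ✓

Q ≈ 0.648 m³/s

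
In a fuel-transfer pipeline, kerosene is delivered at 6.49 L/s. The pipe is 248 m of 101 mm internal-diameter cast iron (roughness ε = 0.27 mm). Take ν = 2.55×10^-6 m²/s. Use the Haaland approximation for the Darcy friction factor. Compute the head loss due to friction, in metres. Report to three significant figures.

V = 4Q/(πD²) = 4·0.00649/(π·0.101²) = 0.8101 m/s
Re = VD/ν = 0.8101·0.101/2.55×10^-6 = 3.21×10^4 → turbulent
ε/D = 0.27/101 = 0.00267
Haaland: f = 0.02892
h_f = f(L/D)V²/(2g) = 0.02892·(248/0.101)·0.8101²/(2·9.81) = 2.375 m

h_f ≈ 2.38 m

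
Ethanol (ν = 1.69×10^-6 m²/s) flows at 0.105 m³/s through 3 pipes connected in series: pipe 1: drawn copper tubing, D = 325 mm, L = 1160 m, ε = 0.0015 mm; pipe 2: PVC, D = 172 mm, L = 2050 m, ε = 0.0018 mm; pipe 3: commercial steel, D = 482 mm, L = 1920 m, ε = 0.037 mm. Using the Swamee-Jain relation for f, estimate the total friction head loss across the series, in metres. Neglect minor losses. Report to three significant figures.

Pipe 1: V = 1.266 m/s, Re = 2.43×10^5, ε/D = 4.62×10^-6, f = 0.01500, h_1 = f(L/D)V²/2g = 4.372 m
Pipe 2: V = 4.519 m/s, Re = 4.60×10^5, ε/D = 1.05×10^-5, f = 0.01345, h_2 = f(L/D)V²/2g = 166.8 m
Pipe 3: V = 0.5754 m/s, Re = 1.64×10^5, ε/D = 7.68×10^-5, f = 0.01675, h_3 = f(L/D)V²/2g = 1.126 m
Series → Q common, losses add: H = Σh = 172.3 m

H ≈ 172 m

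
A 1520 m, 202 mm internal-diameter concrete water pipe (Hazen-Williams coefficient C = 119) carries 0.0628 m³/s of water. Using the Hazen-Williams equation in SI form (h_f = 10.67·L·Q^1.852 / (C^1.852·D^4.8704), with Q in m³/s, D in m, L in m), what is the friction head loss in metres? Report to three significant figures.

h_f = 10.67·1520·0.0628^1.852 / (119^1.852·0.202^4.8704) = 33.35 m

h_f ≈ 33.4 m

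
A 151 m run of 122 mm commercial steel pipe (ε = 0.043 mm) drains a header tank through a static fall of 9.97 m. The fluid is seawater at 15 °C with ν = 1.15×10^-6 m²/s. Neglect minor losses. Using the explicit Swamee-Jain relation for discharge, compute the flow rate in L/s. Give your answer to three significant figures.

Swamee-Jain (Type II): Q = -0.965·√(gD⁵h_f/L)·ln[ε/(3.7D) + √(3.17ν²L/(gD³h_f))]
√(gD⁵h_f/L) = √(9.81·0.122⁵·9.97/151) = 0.004184
ε/(3.7D) = 9.53×10^-5; √(3.17ν²L/(gD³h_f)) = 5.97×10^-5
Q = -0.965·0.004184·ln(1.550×10^-4) = 0.03542 m³/s
Check: V = 3.03 m/s, Re = 3.21×10^5, f = 0.01732, h_f = 10.0 m ≈ 9.97 m ✓

Q ≈ 35.4 L/s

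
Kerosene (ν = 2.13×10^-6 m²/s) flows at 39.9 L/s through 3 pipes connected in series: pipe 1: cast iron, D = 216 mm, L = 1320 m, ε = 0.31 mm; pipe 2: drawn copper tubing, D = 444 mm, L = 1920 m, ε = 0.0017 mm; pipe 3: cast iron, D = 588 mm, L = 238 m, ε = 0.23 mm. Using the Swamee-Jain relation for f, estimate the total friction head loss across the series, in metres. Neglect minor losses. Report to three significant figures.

Pipe 1: V = 1.089 m/s, Re = 1.10×10^5, ε/D = 0.00144, f = 0.02357, h_1 = f(L/D)V²/2g = 8.706 m
Pipe 2: V = 0.2577 m/s, Re = 5.37×10^4, ε/D = 3.83×10^-6, f = 0.02045, h_2 = f(L/D)V²/2g = 0.2993 m
Pipe 3: V = 0.1469 m/s, Re = 4.06×10^4, ε/D = 3.91×10^-4, f = 0.02312, h_3 = f(L/D)V²/2g = 0.01030 m
Series → Q common, losses add: H = Σh = 9.015 m

H ≈ 9.02 m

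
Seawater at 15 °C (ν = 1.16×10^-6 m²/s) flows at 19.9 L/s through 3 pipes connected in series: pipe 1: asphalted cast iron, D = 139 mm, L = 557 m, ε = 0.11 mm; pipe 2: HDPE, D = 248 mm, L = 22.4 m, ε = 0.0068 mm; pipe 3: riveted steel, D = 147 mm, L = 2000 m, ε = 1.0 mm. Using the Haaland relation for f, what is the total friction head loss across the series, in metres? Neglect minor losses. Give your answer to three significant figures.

Pipe 1: V = 1.311 m/s, Re = 1.57×10^5, ε/D = 7.91×10^-4, f = 0.02038, h_1 = f(L/D)V²/2g = 7.158 m
Pipe 2: V = 0.4120 m/s, Re = 8.81×10^4, ε/D = 2.74×10^-5, f = 0.01841, h_2 = f(L/D)V²/2g = 0.01438 m
Pipe 3: V = 1.173 m/s, Re = 1.49×10^5, ε/D = 0.00680, f = 0.03395, h_3 = f(L/D)V²/2g = 32.37 m
Series → Q common, losses add: H = Σh = 39.54 m

H ≈ 39.5 m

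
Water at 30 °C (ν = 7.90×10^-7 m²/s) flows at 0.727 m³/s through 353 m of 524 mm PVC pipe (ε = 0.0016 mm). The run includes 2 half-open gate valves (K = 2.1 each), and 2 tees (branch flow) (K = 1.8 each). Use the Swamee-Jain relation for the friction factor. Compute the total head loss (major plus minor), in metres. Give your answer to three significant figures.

V = 4Q/(πD²) = 3.371 m/s; V²/2g = 0.5792 m
Re = 2.24×10^6, ε/D = 3.05×10^-6 → f = 0.01031 (Swamee-Jain)
Major: h_f = f(L/D)·V²/2g = 0.01031·673.7·0.5792 = 4.023 m
Minor: ΣK = 7.80; h_m = ΣK·V²/2g = 4.518 m
Total H_L = 4.023 + 4.518 = 8.541 m

H_L ≈ 8.54 m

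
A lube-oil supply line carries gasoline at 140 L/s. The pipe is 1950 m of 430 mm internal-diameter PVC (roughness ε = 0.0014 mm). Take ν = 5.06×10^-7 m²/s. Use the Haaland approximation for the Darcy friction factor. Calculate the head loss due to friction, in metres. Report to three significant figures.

h_f ≈ 2.58 m

V = 4Q/(πD²) = 4·0.140/(π·0.430²) = 0.9641 m/s
Re = VD/ν = 0.9641·0.430/5.06×10^-7 = 8.19×10^5 → turbulent
ε/D = 0.0014/430 = 3.26×10^-6
Haaland: f = 0.01203
h_f = f(L/D)V²/(2g) = 0.01203·(1950/0.430)·0.9641²/(2·9.81) = 2.585 m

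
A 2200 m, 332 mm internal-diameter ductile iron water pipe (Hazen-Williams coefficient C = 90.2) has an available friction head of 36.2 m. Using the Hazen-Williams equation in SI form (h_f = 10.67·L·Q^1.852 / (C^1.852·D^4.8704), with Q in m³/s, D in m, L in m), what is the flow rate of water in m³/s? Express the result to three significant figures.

Rearranging: Q = [h_f·C^1.852·D^4.8704 / (10.67·L)]^(1/1.852)
Q = [36.2·90.2^1.852·0.332^4.8704 / (10.67·2200)]^0.540 = 0.1505 m³/s

Q ≈ 0.151 m³/s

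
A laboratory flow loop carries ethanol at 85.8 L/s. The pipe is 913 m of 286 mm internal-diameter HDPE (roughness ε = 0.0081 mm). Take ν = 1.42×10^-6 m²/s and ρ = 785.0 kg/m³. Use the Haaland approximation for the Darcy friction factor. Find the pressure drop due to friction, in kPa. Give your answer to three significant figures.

Δp ≈ 33.2 kPa

V = 4Q/(πD²) = 4·0.0858/(π·0.286²) = 1.336 m/s
Re = VD/ν = 1.336·0.286/1.42×10^-6 = 2.69×10^5 → turbulent
ε/D = 0.0081/286 = 2.83×10^-5
Haaland: f = 0.01486
h_f = f(L/D)V²/(2g) = 0.01486·(913/0.286)·1.336²/(2·9.81) = 4.314 m
Δp = ρg·h_f = 785.0·9.81·4.314 = 33.22 kPa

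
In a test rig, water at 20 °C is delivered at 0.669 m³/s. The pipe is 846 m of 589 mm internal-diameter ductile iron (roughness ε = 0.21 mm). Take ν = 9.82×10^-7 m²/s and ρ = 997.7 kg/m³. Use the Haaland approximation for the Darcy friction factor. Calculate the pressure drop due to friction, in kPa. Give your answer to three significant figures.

Δp ≈ 68.8 kPa

V = 4Q/(πD²) = 4·0.669/(π·0.589²) = 2.455 m/s
Re = VD/ν = 2.455·0.589/9.82×10^-7 = 1.47×10^6 → turbulent
ε/D = 0.21/589 = 3.57×10^-4
Haaland: f = 0.01592
h_f = f(L/D)V²/(2g) = 0.01592·(846/0.589)·2.455²/(2·9.81) = 7.026 m
Δp = ρg·h_f = 997.7·9.81·7.026 = 68.77 kPa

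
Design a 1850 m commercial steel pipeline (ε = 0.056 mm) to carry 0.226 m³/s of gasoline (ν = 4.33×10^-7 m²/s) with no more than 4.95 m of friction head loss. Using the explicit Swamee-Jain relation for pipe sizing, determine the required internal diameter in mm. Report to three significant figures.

D ≈ 467 mm

Swamee-Jain (Type III): D = 0.66·[ε^1.25·(LQ²/(gh_f))^4.75 + ν·Q^9.4·(L/(gh_f))^5.2]^0.04
LQ²/(gh_f) = 1.946; L/(gh_f) = 38.10
Term 1 = ε^1.25·(…)^4.75 = 1.14×10^-4; Term 2 = ν·Q^9.4·(…)^5.2 = 6.11×10^-5
D = 0.66·(1.14×10^-4 + 6.11×10^-5)^0.04 = 0.4670 m = 467 mm
Check: V = 1.32 m/s, Re = 1.42×10^6, f = 0.01346, h_f = 4.73 m ≈ 4.95 m ✓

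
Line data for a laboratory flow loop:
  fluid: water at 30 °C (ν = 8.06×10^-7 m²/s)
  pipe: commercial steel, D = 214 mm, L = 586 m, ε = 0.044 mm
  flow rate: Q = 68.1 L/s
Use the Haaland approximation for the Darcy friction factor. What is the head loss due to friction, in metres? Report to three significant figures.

V = 4Q/(πD²) = 4·0.0681/(π·0.214²) = 1.893 m/s
Re = VD/ν = 1.893·0.214/8.06×10^-7 = 5.03×10^5 → turbulent
ε/D = 0.044/214 = 2.06×10^-4
Haaland: f = 0.01534
h_f = f(L/D)V²/(2g) = 0.01534·(586/0.214)·1.893²/(2·9.81) = 7.672 m

h_f ≈ 7.67 m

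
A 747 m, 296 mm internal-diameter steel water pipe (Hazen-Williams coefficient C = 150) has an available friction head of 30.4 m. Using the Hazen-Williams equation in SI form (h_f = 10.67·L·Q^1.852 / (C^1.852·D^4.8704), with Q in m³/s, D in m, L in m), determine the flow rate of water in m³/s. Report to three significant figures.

Q ≈ 0.302 m³/s

Rearranging: Q = [h_f·C^1.852·D^4.8704 / (10.67·L)]^(1/1.852)
Q = [30.4·150^1.852·0.296^4.8704 / (10.67·747)]^0.540 = 0.3018 m³/s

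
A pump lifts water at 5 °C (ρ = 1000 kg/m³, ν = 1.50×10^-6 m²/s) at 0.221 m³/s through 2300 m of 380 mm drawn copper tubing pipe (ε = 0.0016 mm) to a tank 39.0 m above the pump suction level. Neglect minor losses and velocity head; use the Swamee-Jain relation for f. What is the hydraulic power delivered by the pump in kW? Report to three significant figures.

P_hyd ≈ 118 kW

V = 4Q/(πD²) = 1.949 m/s; Re = 4.94×10^5; ε/D = 4.21×10^-6; f = 0.01319
h_f = f(L/D)V²/2g = 15.45 m
Total head H = z + h_f = 39.0 + 15.45 = 54.45 m
P_hyd = ρgQH = 1000·9.81·0.221·54.45 = 118.0 kW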